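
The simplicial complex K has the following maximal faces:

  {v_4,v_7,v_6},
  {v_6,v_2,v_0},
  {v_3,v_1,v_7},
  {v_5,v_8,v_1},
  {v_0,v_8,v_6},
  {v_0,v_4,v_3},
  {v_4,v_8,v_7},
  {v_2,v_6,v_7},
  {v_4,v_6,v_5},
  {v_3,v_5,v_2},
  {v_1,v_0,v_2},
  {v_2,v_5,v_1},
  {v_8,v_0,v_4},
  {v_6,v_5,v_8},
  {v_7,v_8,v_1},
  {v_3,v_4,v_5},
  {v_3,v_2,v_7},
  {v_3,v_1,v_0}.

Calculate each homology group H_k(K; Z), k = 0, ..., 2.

H_0 ≅ Z,  H_1 ≅ Z ⊕ Z/2,  H_2 = 0.

K has 9 vertices, 27 edges, 18 triangles.
rank ∂_0 = 0, rank ∂_1 = 8 ⇒ b_0 = 9 − 0 − 8 = 1; all invariant factors of ∂_1 are 1 so no torsion. So H_0 ≅ Z.
rank ∂_1 = 8, rank ∂_2 = 18 ⇒ b_1 = 27 − 8 − 18 = 1; ∂_2 has invariant factor(s) [2] giving torsion. So H_1 ≅ Z ⊕ Z/2.
rank ∂_2 = 18, rank ∂_3 = 0 ⇒ b_2 = 18 − 18 − 0 = 0. So H_2 ≅ 0.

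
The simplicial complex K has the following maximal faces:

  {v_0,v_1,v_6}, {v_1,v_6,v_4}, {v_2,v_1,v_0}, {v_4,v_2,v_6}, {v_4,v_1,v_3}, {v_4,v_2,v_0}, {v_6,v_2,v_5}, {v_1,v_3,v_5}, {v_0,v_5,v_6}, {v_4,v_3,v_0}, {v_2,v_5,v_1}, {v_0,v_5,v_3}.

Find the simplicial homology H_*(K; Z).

We work with the vertex ordering v_0 < v_1 < v_2 < v_3 < v_4 < v_5 < v_6. The simplices of K, each written with vertices in increasing order, are:

  0-simplices (7): [v_0], [v_1], [v_2], [v_3], [v_4], [v_5], [v_6]
  1-simplices (18): (18 of them)
  2-simplices (12): (12 of them)

so the chain groups are C_0 ≅ Z^7, C_1 ≅ Z^18, C_2 ≅ Z^12.

Boundary ∂_1: C_1 → C_0 maps an edge to its endpoints' difference, ∂[p,q] = q − p. For instance
  ∂[v_1,v_6] = [v_6] − [v_1].
This gives a 7×18 integer matrix of rank 6; reducing to Smith normal form yields diagonal entries (1,1,1,1,1,1).

∂_2: C_2 → C_1 sends each 2-simplex [p,q,r] to [q,r] − [p,r] + [p,q]. For instance
  ∂[v_1,v_2,v_5] = [v_2,v_5] − [v_1,v_5] + [v_1,v_2],
  ∂[v_0,v_5,v_6] = [v_5,v_6] − [v_0,v_6] + [v_0,v_5].
The resulting 18×12 matrix has rank 12, and its Smith normal form has invariant factors (1,1,1,1,1,1,1,1,1,1,1,2).

Computing H_k = (kernel of ∂_k) / (image of ∂_{k+1}):

  H_0: rank C_0 − rank ∂_1 = 7 − 6 = 1, and the invariant factors of ∂_1 are all 1, so H_0 = Z.
  H_1: rank ker ∂_1 − rank ∂_2 = (18 − 6) − 12 = 0, and ∂_2 has invariant factor 2 > 1, so H_1 = Z_2.
  H_2: rank ker ∂_2 − rank ∂_3 = (12 − 12) − 0 = 0, and there is no ∂_3, so H_2 = 0.

As a check, the Euler characteristic is 7 − 18 + 12 = 1, which agrees with 1 − 0 + 0 = 1.

H_0 ≅ Z,  H_1 ≅ Z_2,  H_2 = 0.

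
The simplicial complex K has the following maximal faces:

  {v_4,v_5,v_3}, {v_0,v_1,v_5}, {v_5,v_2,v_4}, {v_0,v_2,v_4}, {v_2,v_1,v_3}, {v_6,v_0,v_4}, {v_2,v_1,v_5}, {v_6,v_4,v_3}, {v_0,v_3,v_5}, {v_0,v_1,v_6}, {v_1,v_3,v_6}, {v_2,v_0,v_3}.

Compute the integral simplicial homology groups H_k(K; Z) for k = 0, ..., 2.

H_0 ≅ Z,  H_1 ≅ Z/2Z,  H_2 = 0.

Fix the vertex order v_0 < v_1 < v_2 < v_3 < v_4 < v_5 < v_6 and write every simplex with vertices in increasing order. Then dim K = 2 and the simplices of K are:

  0-simplices (7): [v_0], [v_1], [v_2], [v_3], [v_4], [v_5], [v_6]
  1-simplices (18): (18 of them)
  2-simplices (12): (12 of them)

giving chain groups C_0 ≅ Z^7, C_1 ≅ Z^18, C_2 ≅ Z^12.

Boundary ∂_1: C_1 → C_0 maps an edge to its endpoints' difference, ∂[p,q] = q − p.
The resulting 7×18 matrix has rank 6, and its Smith normal form has invariant factors (1,1,1,1,1,1).

∂_2: C_2 → C_1 acts by ∂[p,q,r] = [q,r] − [p,r] + [p,q]. For instance
  ∂[v_2,v_4,v_5] = [v_4,v_5] − [v_2,v_5] + [v_2,v_4],
  ∂[v_1,v_3,v_6] = [v_3,v_6] − [v_1,v_6] + [v_1,v_3].
This gives a 18×12 integer matrix of rank 12; reducing to Smith normal form yields diagonal entries (1,1,1,1,1,1,1,1,1,1,1,2).

Now H_k = ker ∂_k / im ∂_{k+1}, so:

  H_0: rank C_0 − rank ∂_1 = 7 − 6 = 1, and the invariant factors of ∂_1 are all 1, so H_0 = Z.
  H_1: rank ker ∂_1 − rank ∂_2 = (18 − 6) − 12 = 0, and ∂_2 has invariant factor 2 > 1, so H_1 = Z/2Z.
  H_2: rank ker ∂_2 − rank ∂_3 = (12 − 12) − 0 = 0, and there is no ∂_3, so H_2 = 0.

(K is a triangulation of the real projective plane RP^2.)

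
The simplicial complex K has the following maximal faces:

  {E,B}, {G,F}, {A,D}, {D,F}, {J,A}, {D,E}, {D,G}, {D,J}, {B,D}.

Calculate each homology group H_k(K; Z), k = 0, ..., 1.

H_0 ≅ Z,  H_1 ≅ Z^3.

Order the vertices as A < B < D < E < F < G < J. Listing each simplex with vertices in this order, K has dimension 1 with simplices:

  0-simplices (7): A, B, D, E, F, G, J
  1-simplices (9): AD, AJ, BD, BE, DE, DF, DG, DJ, FG

giving chain groups C_0 ≅ Z^7, C_1 ≅ Z^9.

The boundary map ∂_1: C_1 → C_0 maps an edge to its endpoints' difference, ∂[p,q] = q − p. For instance
  ∂AJ = J − A.
The 7×9 boundary matrix has rank 6 and Smith normal form diag(1,1,1,1,1,1).

Computing H_k = (kernel of ∂_k) / (image of ∂_{k+1}):

  H_0: rank C_0 − rank ∂_1 = 7 − 6 = 1, and the invariant factors of ∂_1 are all 1, so H_0 = Z.
  H_1: rank ker ∂_1 − rank ∂_2 = (9 − 6) − 0 = 3, and there is no ∂_2, so H_1 = Z^3.

As a check, the Euler characteristic is 7 − 9 = -2, which agrees with 1 − 3 = -2.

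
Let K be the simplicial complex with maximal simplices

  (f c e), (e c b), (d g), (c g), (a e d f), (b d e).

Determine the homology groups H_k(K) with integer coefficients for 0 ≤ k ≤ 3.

Take the total order a < b < c < d < e < f < g on the vertex set. Then K (dimension 3) consists of the simplices:

  0-simplices (7): a, b, c, d, e, f, g
  1-simplices (13): ad, ae, af, bc, bd, be, ce, cf, cg, de, df, dg, ef
  2-simplices (7): ade, adf, aef, bce, bde, cef, def
  3-simplices (1): adef

so the chain groups are C_0 ≅ Z^7, C_1 ≅ Z^13, C_2 ≅ Z^7, C_3 ≅ Z^1.

Boundary ∂_1: C_1 → C_0 sends each edge [p,q] (with p < q) to q − p. For instance
  ∂cf = f − c.
As a 7×13 matrix over Z this has rank 6, with invariant factors (1,1,1,1,1,1).

Boundary ∂_2: C_2 → C_1 maps a triangle to the signed sum of its edges. For instance
  ∂adf = df − af + ad,
  ∂bde = de − be + bd.
The resulting 13×7 matrix has rank 6, and its Smith normal form has invariant factors (1,1,1,1,1,1).

The boundary map ∂_3: C_3 → C_2 sends each 3-simplex σ to the alternating sum Σ_i (−1)^i (σ with its i-th vertex removed). For instance
  ∂adef = def − aef + adf − ade.
As a 7×1 matrix over Z this has rank 1, with invariant factors (1).

Now H_k = ker ∂_k / im ∂_{k+1}, so:

  H_0: rank C_0 − rank ∂_1 = 7 − 6 = 1, and the invariant factors of ∂_1 are all 1, so H_0 = Z.
  H_1: rank ker ∂_1 − rank ∂_2 = (13 − 6) − 6 = 1, and the invariant factors of ∂_2 are all 1, so H_1 = Z.
  H_2: rank ker ∂_2 − rank ∂_3 = (7 − 6) − 1 = 0, and the invariant factors of ∂_3 are all 1, so H_2 = 0.
  H_3: rank ker ∂_3 − rank ∂_4 = (1 − 1) − 0 = 0, and there is no ∂_4, so H_3 = 0.

H_0 ≅ Z,  H_1 ≅ Z,  H_2 = 0,  H_3 = 0.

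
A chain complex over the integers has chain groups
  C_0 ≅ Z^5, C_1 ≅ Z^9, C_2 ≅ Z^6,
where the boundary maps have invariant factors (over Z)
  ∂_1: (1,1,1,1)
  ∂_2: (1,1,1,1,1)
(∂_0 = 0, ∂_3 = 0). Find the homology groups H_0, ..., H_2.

H_0 = Z,  H_1 = 0,  H_2 = Z.

H_0: b_0 = 5 − 0 − 4 = 1; torsion from ∂_1 factors > 1: none. So H_0 = Z.
H_1: b_1 = 9 − 4 − 5 = 0; torsion from ∂_2 factors > 1: none. So H_1 = 0.
H_2: b_2 = 6 − 5 − 0 = 1; torsion from ∂_3 factors > 1: none. So H_2 = Z.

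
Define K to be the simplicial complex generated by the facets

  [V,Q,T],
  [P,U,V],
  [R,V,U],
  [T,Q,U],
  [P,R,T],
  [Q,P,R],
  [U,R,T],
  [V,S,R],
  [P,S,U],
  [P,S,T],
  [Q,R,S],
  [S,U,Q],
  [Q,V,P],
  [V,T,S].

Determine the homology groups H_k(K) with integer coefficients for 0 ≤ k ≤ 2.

H_0 = Z,  H_1 = Z^2,  H_2 = Z.

Take the total order P < Q < R < S < T < U < V on the vertex set. Then K (dimension 2) consists of the simplices:

  0-simplices (7): P, Q, R, S, T, U, V
  1-simplices (21): PQ, PR, PS, PT, PU, PV, QR, QS, QT, QU, QV, RS, RT, RU, RV, ST, SU, SV, TU, TV, UV
  2-simplices (14): PQR, PQV, PRT, PST, PSU, PUV, QRS, QSU, QTU, QTV, RSV, RTU, RUV, STV

giving chain groups C_0 ≅ Z^7, C_1 ≅ Z^21, C_2 ≅ Z^14.

The boundary map ∂_1: C_1 → C_0 sends each edge [p,q] (with p < q) to q − p.
The resulting 7×21 matrix has rank 6, and its Smith normal form has invariant factors (1,1,1,1,1,1).

Boundary ∂_2: C_2 → C_1 maps a triangle to the signed sum of its edges. For instance
  ∂PQR = QR − PR + PQ,
  ∂QTU = TU − QU + QT.
As a 21×14 matrix over Z this has rank 13, with invariant factors (1,1,1,1,1,1,1,1,1,1,1,1,1).

Computing H_k = (kernel of ∂_k) / (image of ∂_{k+1}):

  H_0: rank C_0 − rank ∂_1 = 7 − 6 = 1, and the invariant factors of ∂_1 are all 1, so H_0 ≅ Z.
  H_1: rank ker ∂_1 − rank ∂_2 = (21 − 6) − 13 = 2, and the invariant factors of ∂_2 are all 1, so H_1 ≅ Z^2.
  H_2: rank ker ∂_2 − rank ∂_3 = (14 − 13) − 0 = 1, and there is no ∂_3, so H_2 ≅ Z.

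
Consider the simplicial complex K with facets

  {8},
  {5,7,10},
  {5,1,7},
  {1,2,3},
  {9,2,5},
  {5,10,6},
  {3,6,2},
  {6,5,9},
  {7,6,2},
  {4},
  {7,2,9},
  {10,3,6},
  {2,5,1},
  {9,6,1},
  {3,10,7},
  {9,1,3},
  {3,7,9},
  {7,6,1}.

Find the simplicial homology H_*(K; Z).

H_0 ≅ Z^3,  H_1 ≅ Z^2,  H_2 ≅ Z.

K has 10 vertices, 24 edges, 16 triangles.
rank ∂_0 = 0, rank ∂_1 = 7 ⇒ b_0 = 10 − 0 − 7 = 3; all invariant factors of ∂_1 are 1 so no torsion. So H_0 = Z^3.
rank ∂_1 = 7, rank ∂_2 = 15 ⇒ b_1 = 24 − 7 − 15 = 2; all invariant factors of ∂_2 are 1 so no torsion. So H_1 = Z^2.
rank ∂_2 = 15, rank ∂_3 = 0 ⇒ b_2 = 16 − 15 − 0 = 1. So H_2 = Z.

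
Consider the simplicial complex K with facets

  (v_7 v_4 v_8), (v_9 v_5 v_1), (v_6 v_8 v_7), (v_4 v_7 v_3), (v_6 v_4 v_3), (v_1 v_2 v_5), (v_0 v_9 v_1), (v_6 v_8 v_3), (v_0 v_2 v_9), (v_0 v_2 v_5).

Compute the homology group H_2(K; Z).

K has 10 vertices, 20 edges, 10 triangles.
rank ∂_2 = 10, rank ∂_3 = 0 ⇒ b_2 = 10 − 10 − 0 = 0. So H_2 ≅ 0.

H_2 = 0.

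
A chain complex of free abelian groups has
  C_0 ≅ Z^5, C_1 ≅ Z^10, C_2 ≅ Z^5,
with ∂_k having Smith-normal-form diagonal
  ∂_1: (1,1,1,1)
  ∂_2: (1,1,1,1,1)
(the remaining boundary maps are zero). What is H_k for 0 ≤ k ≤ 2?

H_0 = Z,  H_1 = Z,  H_2 = 0.

H_0: b_0 = 5 − 0 − 4 = 1; torsion from ∂_1 factors > 1: none. So H_0 = Z.
H_1: b_1 = 10 − 4 − 5 = 1; torsion from ∂_2 factors > 1: none. So H_1 = Z.
H_2: b_2 = 5 − 5 − 0 = 0; torsion from ∂_3 factors > 1: none. So H_2 = 0.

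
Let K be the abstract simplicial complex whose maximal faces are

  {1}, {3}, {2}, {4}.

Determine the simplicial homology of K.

H_0 = Z^4.

Fix the vertex order 1 < 2 < 3 < 4 and write every simplex with vertices in increasing order. Then dim K = 0 and the simplices of K are:

  0-simplices (4): [1], [2], [3], [4]

so the chain groups are C_0 ≅ Z^4.

Now H_k = ker ∂_k / im ∂_{k+1}, so:

  H_0: rank C_0 − rank ∂_1 = 4 − 0 = 4, and there is no ∂_1, so H_0 ≅ Z^4.

(K is a triangulation of a set of 4 points.)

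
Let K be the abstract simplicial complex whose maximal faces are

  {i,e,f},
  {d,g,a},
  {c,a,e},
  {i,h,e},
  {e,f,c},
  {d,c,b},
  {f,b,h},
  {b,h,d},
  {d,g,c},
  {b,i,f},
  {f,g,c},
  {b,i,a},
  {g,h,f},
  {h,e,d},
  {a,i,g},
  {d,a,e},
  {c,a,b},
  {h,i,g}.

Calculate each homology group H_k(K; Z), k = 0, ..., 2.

Take the total order a < b < c < d < e < f < g < h < i on the vertex set. Then K (dimension 2) consists of the simplices:

  0-simplices (9): a, b, c, d, e, f, g, h, i
  1-simplices (27): ab, ac, ad, ae, ag, ai, bc, bd, bf, bh, bi, cd, ce, cf, cg, de, dg, dh, ef, eh, ei, fg, fh, fi, gh, gi, hi
  2-simplices (18): abc, abi, ace, ade, adg, agi, bcd, bdh, bfh, bfi, cdg, cef, cfg, deh, efi, ehi, fgh, ghi

Hence C_0 ≅ Z^9, C_1 ≅ Z^27, C_2 ≅ Z^18.

Boundary ∂_1: C_1 → C_0 is given by ∂[p,q] = [q] − [p].
The resulting 9×27 matrix has rank 8, and its Smith normal form has invariant factors (1,1,1,1,1,1,1,1).

Boundary ∂_2: C_2 → C_1 sends each 2-simplex [p,q,r] to [q,r] − [p,r] + [p,q]. For instance
  ∂abc = bc − ac + ab,
  ∂ade = de − ae + ad.
The resulting 27×18 matrix has rank 18, and its Smith normal form has invariant factors (1,1,1,1,1,1,1,1,1,1,1,1,1,1,1,1,1,2).

From H_k ≅ ker(∂_k) / im(∂_{k+1}) we obtain:

  H_0: rank C_0 − rank ∂_1 = 9 − 8 = 1, and the invariant factors of ∂_1 are all 1, so H_0 = Z.
  H_1: rank ker ∂_1 − rank ∂_2 = (27 − 8) − 18 = 1, and ∂_2 has invariant factor 2 > 1, so H_1 = Z ⊕ Z/2.
  H_2: rank ker ∂_2 − rank ∂_3 = (18 − 18) − 0 = 0, and there is no ∂_3, so H_2 = 0.

As a check, the Euler characteristic is 9 − 27 + 18 = 0, which agrees with 1 − 1 + 0 = 0.

H_0 = Z,  H_1 = Z ⊕ Z/2,  H_2 = 0.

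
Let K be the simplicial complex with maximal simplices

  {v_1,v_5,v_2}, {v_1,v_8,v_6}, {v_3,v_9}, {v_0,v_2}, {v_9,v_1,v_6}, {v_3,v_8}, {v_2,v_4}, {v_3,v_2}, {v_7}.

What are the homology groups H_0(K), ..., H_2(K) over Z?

H_0 = Z^2,  H_1 = Z^2,  H_2 = 0.

Fix the vertex order v_0 < v_1 < v_2 < v_3 < v_4 < v_5 < v_6 < v_7 < v_8 < v_9 and write every simplex with vertices in increasing order. Then dim K = 2 and the simplices of K are:

  0-simplices (10): [v_0], [v_1], [v_2], [v_3], [v_4], [v_5], [v_6], [v_7], [v_8], [v_9]
  1-simplices (13): [v_0,v_2], [v_1,v_2], [v_1,v_5], [v_1,v_6], [v_1,v_8], [v_1,v_9], [v_2,v_3], [v_2,v_4], [v_2,v_5], [v_3,v_8], [v_3,v_9], [v_6,v_8], [v_6,v_9]
  2-simplices (3): [v_1,v_2,v_5], [v_1,v_6,v_8], [v_1,v_6,v_9]

giving chain groups C_0 ≅ Z^10, C_1 ≅ Z^13, C_2 ≅ Z^3.

The boundary map ∂_1: C_1 → C_0 maps an edge to its endpoints' difference, ∂[p,q] = q − p.
The resulting 10×13 matrix has rank 8, and its Smith normal form has invariant factors (1,1,1,1,1,1,1,1).

The boundary map ∂_2: C_2 → C_1 sends each 2-simplex [p,q,r] to [q,r] − [p,r] + [p,q]. For instance
  ∂[v_1,v_2,v_5] = [v_2,v_5] − [v_1,v_5] + [v_1,v_2],
  ∂[v_1,v_6,v_8] = [v_6,v_8] − [v_1,v_8] + [v_1,v_6].
As a 13×3 matrix over Z this has rank 3, with invariant factors (1,1,1).

Computing H_k = (kernel of ∂_k) / (image of ∂_{k+1}):

  H_0: rank C_0 − rank ∂_1 = 10 − 8 = 2, and the invariant factors of ∂_1 are all 1, so H_0 = Z^2.
  H_1: rank ker ∂_1 − rank ∂_2 = (13 − 8) − 3 = 2, and the invariant factors of ∂_2 are all 1, so H_1 = Z^2.
  H_2: rank ker ∂_2 − rank ∂_3 = (3 − 3) − 0 = 0, and there is no ∂_3, so H_2 = 0.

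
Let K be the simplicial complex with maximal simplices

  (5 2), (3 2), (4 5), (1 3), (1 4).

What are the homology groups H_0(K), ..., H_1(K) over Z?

H_0 ≅ Z,  H_1 ≅ Z.

Order the vertices as 1 < 2 < 3 < 4 < 5. Listing each simplex with vertices in this order, K has dimension 1 with simplices:

  0-simplices (5): [1], [2], [3], [4], [5]
  1-simplices (5): [1,3], [1,4], [2,3], [2,5], [4,5]

Hence C_0 ≅ Z^5, C_1 ≅ Z^5.

The boundary map ∂_1: C_1 → C_0 is given by ∂[p,q] = [q] − [p].
This gives a 5×5 integer matrix of rank 4; reducing to Smith normal form yields diagonal entries (1,1,1,1).

From H_k ≅ ker(∂_k) / im(∂_{k+1}) we obtain:

  H_0: rank C_0 − rank ∂_1 = 5 − 4 = 1, and the invariant factors of ∂_1 are all 1, so H_0 ≅ Z.
  H_1: rank ker ∂_1 − rank ∂_2 = (5 − 4) − 0 = 1, and there is no ∂_2, so H_1 ≅ Z.

As a check, the Euler characteristic is 5 − 5 = 0, which agrees with 1 − 1 = 0.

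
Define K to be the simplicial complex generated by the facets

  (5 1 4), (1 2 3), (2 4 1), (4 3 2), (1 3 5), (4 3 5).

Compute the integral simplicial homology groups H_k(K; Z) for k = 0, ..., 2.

H_0 = Z,  H_1 = 0,  H_2 = Z.

We work with the vertex ordering 1 < 2 < 3 < 4 < 5. The simplices of K, each written with vertices in increasing order, are:

  0-simplices (5): [1], [2], [3], [4], [5]
  1-simplices (9): [1,2], [1,3], [1,4], [1,5], [2,3], [2,4], [3,4], [3,5], [4,5]
  2-simplices (6): [1,2,3], [1,2,4], [1,3,5], [1,4,5], [2,3,4], [3,4,5]

so the chain groups are C_0 ≅ Z^5, C_1 ≅ Z^9, C_2 ≅ Z^6.

Boundary ∂_1: C_1 → C_0 is given by ∂[p,q] = [q] − [p]. For instance
  ∂[1,4] = [4] − [1].
The 5×9 boundary matrix has rank 4 and Smith normal form diag(1,1,1,1).

∂_2: C_2 → C_1 sends each 2-simplex [p,q,r] to [q,r] − [p,r] + [p,q]. For instance
  ∂[1,2,3] = [2,3] − [1,3] + [1,2],
  ∂[3,4,5] = [4,5] − [3,5] + [3,4].
This gives a 9×6 integer matrix of rank 5; reducing to Smith normal form yields diagonal entries (1,1,1,1,1).

From H_k ≅ ker(∂_k) / im(∂_{k+1}) we obtain:

  H_0: rank C_0 − rank ∂_1 = 5 − 4 = 1, and the invariant factors of ∂_1 are all 1, so H_0 = Z.
  H_1: rank ker ∂_1 − rank ∂_2 = (9 − 4) − 5 = 0, and the invariant factors of ∂_2 are all 1, so H_1 = 0.
  H_2: rank ker ∂_2 − rank ∂_3 = (6 − 5) − 0 = 1, and there is no ∂_3, so H_2 = Z.

(K is a triangulation of the 2-sphere S^2.)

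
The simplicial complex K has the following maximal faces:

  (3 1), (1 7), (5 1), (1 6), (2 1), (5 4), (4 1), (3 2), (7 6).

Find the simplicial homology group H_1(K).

Order the vertices as 1 < 2 < 3 < 4 < 5 < 6 < 7. Listing each simplex with vertices in this order, K has dimension 1 with simplices:

  0-simplices (7): [1], [2], [3], [4], [5], [6], [7]
  1-simplices (9): [1,2], [1,3], [1,4], [1,5], [1,6], [1,7], [2,3], [4,5], [6,7]

so the chain groups are C_0 ≅ Z^7, C_1 ≅ Z^9.

The boundary map ∂_1: C_1 → C_0 maps an edge to its endpoints' difference, ∂[p,q] = q − p.
This gives a 7×9 integer matrix of rank 6; reducing to Smith normal form yields diagonal entries (1,1,1,1,1,1).

Computing H_k = (kernel of ∂_k) / (image of ∂_{k+1}):

  H_1: rank ker ∂_1 − rank ∂_2 = (9 − 6) − 0 = 3, and there is no ∂_2, so H_1 ≅ Z^3.

H_1 ≅ Z^3.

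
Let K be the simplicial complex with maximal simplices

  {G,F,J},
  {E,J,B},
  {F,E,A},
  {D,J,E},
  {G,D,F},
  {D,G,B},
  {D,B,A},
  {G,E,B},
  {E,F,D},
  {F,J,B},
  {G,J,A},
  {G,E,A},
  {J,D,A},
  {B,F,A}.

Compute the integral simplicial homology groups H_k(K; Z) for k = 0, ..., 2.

H_0 ≅ Z,  H_1 ≅ Z^2,  H_2 ≅ Z.

Fix the vertex order A < B < D < E < F < G < J and write every simplex with vertices in increasing order. Then dim K = 2 and the simplices of K are:

  0-simplices (7): A, B, D, E, F, G, J
  1-simplices (21): AB, AD, AE, AF, AG, AJ, BD, BE, BF, BG, BJ, DE, DF, DG, DJ, EF, EG, EJ, FG, FJ, GJ
  2-simplices (14): ABD, ABF, ADJ, AEF, AEG, AGJ, BDG, BEG, BEJ, BFJ, DEF, DEJ, DFG, FGJ

so the chain groups are C_0 ≅ Z^7, C_1 ≅ Z^21, C_2 ≅ Z^14.

Boundary ∂_1: C_1 → C_0 is given by ∂[p,q] = [q] − [p].
As a 7×21 matrix over Z this has rank 6, with invariant factors (1,1,1,1,1,1).

The boundary map ∂_2: C_2 → C_1 sends each 2-simplex [p,q,r] to [q,r] − [p,r] + [p,q]. For instance
  ∂DEF = EF − DF + DE,
  ∂ABD = BD − AD + AB.
This gives a 21×14 integer matrix of rank 13; reducing to Smith normal form yields diagonal entries (1,1,1,1,1,1,1,1,1,1,1,1,1).

Now H_k = ker ∂_k / im ∂_{k+1}, so:

  H_0: rank C_0 − rank ∂_1 = 7 − 6 = 1, and the invariant factors of ∂_1 are all 1, so H_0 ≅ Z.
  H_1: rank ker ∂_1 − rank ∂_2 = (21 − 6) − 13 = 2, and the invariant factors of ∂_2 are all 1, so H_1 ≅ Z^2.
  H_2: rank ker ∂_2 − rank ∂_3 = (14 − 13) − 0 = 1, and there is no ∂_3, so H_2 ≅ Z.

As a check, the Euler characteristic is 7 − 21 + 14 = 0, which agrees with 1 − 2 + 1 = 0.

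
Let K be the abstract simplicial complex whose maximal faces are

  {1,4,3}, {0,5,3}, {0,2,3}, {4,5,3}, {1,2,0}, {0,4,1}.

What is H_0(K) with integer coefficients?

We work with the vertex ordering 0 < 1 < 2 < 3 < 4 < 5. The simplices of K, each written with vertices in increasing order, are:

  0-simplices (6): [0], [1], [2], [3], [4], [5]
  1-simplices (12): [0,1], [0,2], [0,3], [0,4], [0,5], [1,2], [1,3], [1,4], [2,3], [3,4], [3,5], [4,5]
  2-simplices (6): [0,1,2], [0,1,4], [0,2,3], [0,3,5], [1,3,4], [3,4,5]

giving chain groups C_0 ≅ Z^6, C_1 ≅ Z^12, C_2 ≅ Z^6.

∂_1: C_1 → C_0 sends each edge [p,q] (with p < q) to q − p. For instance
  ∂[3,4] = [4] − [3].
The resulting 6×12 matrix has rank 5, and its Smith normal form has invariant factors (1,1,1,1,1).

Boundary ∂_2: C_2 → C_1 acts by ∂[p,q,r] = [q,r] − [p,r] + [p,q]. For instance
  ∂[0,1,2] = [1,2] − [0,2] + [0,1],
  ∂[0,2,3] = [2,3] − [0,3] + [0,2].
The resulting 12×6 matrix has rank 6, and its Smith normal form has invariant factors (1,1,1,1,1,1).

Computing H_k = (kernel of ∂_k) / (image of ∂_{k+1}):

  H_0: rank C_0 − rank ∂_1 = 6 − 5 = 1, and the invariant factors of ∂_1 are all 1, so H_0 ≅ Z.

(K is a triangulation of the cylinder S^1 x I.)

H_0 = Z.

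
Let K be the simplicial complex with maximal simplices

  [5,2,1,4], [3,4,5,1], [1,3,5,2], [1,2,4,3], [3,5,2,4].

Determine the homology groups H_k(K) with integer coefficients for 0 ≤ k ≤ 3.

Order the vertices as 1 < 2 < 3 < 4 < 5. Listing each simplex with vertices in this order, K has dimension 3 with simplices:

  0-simplices (5): [1], [2], [3], [4], [5]
  1-simplices (10): [1,2], [1,3], [1,4], [1,5], [2,3], [2,4], [2,5], [3,4], [3,5], [4,5]
  2-simplices (10): [1,2,3], [1,2,4], [1,2,5], [1,3,4], [1,3,5], [1,4,5], [2,3,4], [2,3,5], [2,4,5], [3,4,5]
  3-simplices (5): [1,2,3,4], [1,2,3,5], [1,2,4,5], [1,3,4,5], [2,3,4,5]

Hence C_0 ≅ Z^5, C_1 ≅ Z^10, C_2 ≅ Z^10, C_3 ≅ Z^5.

∂_1: C_1 → C_0 maps an edge to its endpoints' difference, ∂[p,q] = q − p.
As a 5×10 matrix over Z this has rank 4, with invariant factors (1,1,1,1).

The boundary map ∂_2: C_2 → C_1 maps a triangle to the signed sum of its edges. For instance
  ∂[3,4,5] = [4,5] − [3,5] + [3,4],
  ∂[1,4,5] = [4,5] − [1,5] + [1,4].
The 10×10 boundary matrix has rank 6 and Smith normal form diag(1,1,1,1,1,1).

The boundary map ∂_3: C_3 → C_2 sends each 3-simplex σ to the alternating sum Σ_i (−1)^i (σ with its i-th vertex removed). For instance
  ∂[1,2,3,5] = [2,3,5] − [1,3,5] + [1,2,5] − [1,2,3],
  ∂[2,3,4,5] = [3,4,5] − [2,4,5] + [2,3,5] − [2,3,4].
The 10×5 boundary matrix has rank 4 and Smith normal form diag(1,1,1,1).

Computing H_k = (kernel of ∂_k) / (image of ∂_{k+1}):

  H_0: rank C_0 − rank ∂_1 = 5 − 4 = 1, and the invariant factors of ∂_1 are all 1, so H_0 ≅ Z.
  H_1: rank ker ∂_1 − rank ∂_2 = (10 − 4) − 6 = 0, and the invariant factors of ∂_2 are all 1, so H_1 ≅ 0.
  H_2: rank ker ∂_2 − rank ∂_3 = (10 − 6) − 4 = 0, and the invariant factors of ∂_3 are all 1, so H_2 ≅ 0.
  H_3: rank ker ∂_3 − rank ∂_4 = (5 − 4) − 0 = 1, and there is no ∂_4, so H_3 ≅ Z.

H_0 ≅ Z,  H_1 = 0,  H_2 = 0,  H_3 ≅ Z.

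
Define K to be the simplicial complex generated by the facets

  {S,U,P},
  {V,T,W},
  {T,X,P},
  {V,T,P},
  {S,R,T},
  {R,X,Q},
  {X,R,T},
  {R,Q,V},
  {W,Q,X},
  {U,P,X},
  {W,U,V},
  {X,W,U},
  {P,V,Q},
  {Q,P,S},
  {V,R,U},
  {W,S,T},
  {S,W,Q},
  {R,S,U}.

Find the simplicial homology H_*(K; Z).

H_0 ≅ Z,  H_1 ≅ Z^2,  H_2 ≅ Z.

We work with the vertex ordering P < Q < R < S < T < U < V < W < X. The simplices of K, each written with vertices in increasing order, are:

  0-simplices (9): P, Q, R, S, T, U, V, W, X
  1-simplices (27): PQ, PS, PT, PU, PV, PX, QR, QS, QV, QW, QX, RS, RT, RU, RV, RX, ST, SU, SW, TV, TW, TX, UV, UW, UX, VW, WX
  2-simplices (18): PQS, PQV, PSU, PTV, PTX, PUX, QRV, QRX, QSW, QWX, RST, RSU, RTX, RUV, STW, TVW, UVW, UWX

so the chain groups are C_0 ≅ Z^9, C_1 ≅ Z^27, C_2 ≅ Z^18.

∂_1: C_1 → C_0 maps an edge to its endpoints' difference, ∂[p,q] = q − p. For instance
  ∂TW = W − T.
This gives a 9×27 integer matrix of rank 8; reducing to Smith normal form yields diagonal entries (1,1,1,1,1,1,1,1).

The boundary map ∂_2: C_2 → C_1 sends each 2-simplex [p,q,r] to [q,r] − [p,r] + [p,q]. For instance
  ∂RUV = UV − RV + RU,
  ∂PTV = TV − PV + PT.
The 27×18 boundary matrix has rank 17 and Smith normal form diag(1,1,1,1,1,1,1,1,1,1,1,1,1,1,1,1,1).

Now H_k = ker ∂_k / im ∂_{k+1}, so:

  H_0: rank C_0 − rank ∂_1 = 9 − 8 = 1, and the invariant factors of ∂_1 are all 1, so H_0 = Z.
  H_1: rank ker ∂_1 − rank ∂_2 = (27 − 8) − 17 = 2, and the invariant factors of ∂_2 are all 1, so H_1 = Z^2.
  H_2: rank ker ∂_2 − rank ∂_3 = (18 − 17) − 0 = 1, and there is no ∂_3, so H_2 = Z.

As a check, the Euler characteristic is 9 − 27 + 18 = 0, which agrees with 1 − 2 + 1 = 0.
(K is a triangulation of the torus T^2.)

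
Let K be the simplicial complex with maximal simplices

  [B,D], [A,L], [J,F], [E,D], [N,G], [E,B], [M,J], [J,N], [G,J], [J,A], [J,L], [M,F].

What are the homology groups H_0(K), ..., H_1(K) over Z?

H_0 = Z^2,  H_1 = Z^4.

Take the total order A < B < D < E < F < G < J < L < M < N on the vertex set. Then K (dimension 1) consists of the simplices:

  0-simplices (10): A, B, D, E, F, G, J, L, M, N
  1-simplices (12): AJ, AL, BD, BE, DE, FJ, FM, GJ, GN, JL, JM, JN

Hence C_0 ≅ Z^10, C_1 ≅ Z^12.

The boundary map ∂_1: C_1 → C_0 maps an edge to its endpoints' difference, ∂[p,q] = q − p. For instance
  ∂JM = M − J.
The 10×12 boundary matrix has rank 8 and Smith normal form diag(1,1,1,1,1,1,1,1).

Computing H_k = (kernel of ∂_k) / (image of ∂_{k+1}):

  H_0: rank C_0 − rank ∂_1 = 10 − 8 = 2, and the invariant factors of ∂_1 are all 1, so H_0 = Z^2.
  H_1: rank ker ∂_1 − rank ∂_2 = (12 − 8) − 0 = 4, and there is no ∂_2, so H_1 = Z^4.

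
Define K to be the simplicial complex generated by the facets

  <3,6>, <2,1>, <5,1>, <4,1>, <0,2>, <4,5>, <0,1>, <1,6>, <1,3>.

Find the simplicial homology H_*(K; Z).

K has 7 vertices, 9 edges.
rank ∂_0 = 0, rank ∂_1 = 6 ⇒ b_0 = 7 − 0 − 6 = 1; all invariant factors of ∂_1 are 1 so no torsion. So H_0 = Z.
rank ∂_1 = 6, rank ∂_2 = 0 ⇒ b_1 = 9 − 6 − 0 = 3. So H_1 = Z^3.

H_0 = Z,  H_1 = Z^3.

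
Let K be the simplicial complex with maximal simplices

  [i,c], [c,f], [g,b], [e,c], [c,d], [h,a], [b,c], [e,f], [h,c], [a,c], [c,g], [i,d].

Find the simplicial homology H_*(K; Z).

H_0 = Z,  H_1 = Z^4.

Fix the vertex order a < b < c < d < e < f < g < h < i and write every simplex with vertices in increasing order. Then dim K = 1 and the simplices of K are:

  0-simplices (9): a, b, c, d, e, f, g, h, i
  1-simplices (12): ac, ah, bc, bg, cd, ce, cf, cg, ch, ci, di, ef

Hence C_0 ≅ Z^9, C_1 ≅ Z^12.

Boundary ∂_1: C_1 → C_0 sends each edge [p,q] (with p < q) to q − p.
The 9×12 boundary matrix has rank 8 and Smith normal form diag(1,1,1,1,1,1,1,1).

Computing H_k = (kernel of ∂_k) / (image of ∂_{k+1}):

  H_0: rank C_0 − rank ∂_1 = 9 − 8 = 1, and the invariant factors of ∂_1 are all 1, so H_0 ≅ Z.
  H_1: rank ker ∂_1 − rank ∂_2 = (12 − 8) − 0 = 4, and there is no ∂_2, so H_1 ≅ Z^4.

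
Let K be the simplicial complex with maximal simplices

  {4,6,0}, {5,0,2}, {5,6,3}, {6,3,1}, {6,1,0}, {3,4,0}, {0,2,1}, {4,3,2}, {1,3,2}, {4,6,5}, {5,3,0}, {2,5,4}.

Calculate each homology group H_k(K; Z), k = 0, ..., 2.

H_0 ≅ Z,  H_1 ≅ Z/2,  H_2 = 0.

Order the vertices as 0 < 1 < 2 < 3 < 4 < 5 < 6. Listing each simplex with vertices in this order, K has dimension 2 with simplices:

  0-simplices (7): [0], [1], [2], [3], [4], [5], [6]
  1-simplices (18): [0,1], [0,2], [0,3], [0,4], [0,5], [0,6], [1,2], [1,3], [1,6], [2,3], [2,4], [2,5], [3,4], [3,5], [3,6], [4,5], [4,6], [5,6]
  2-simplices (12): [0,1,2], [0,1,6], [0,2,5], [0,3,4], [0,3,5], [0,4,6], [1,2,3], [1,3,6], [2,3,4], [2,4,5], [3,5,6], [4,5,6]

Hence C_0 ≅ Z^7, C_1 ≅ Z^18, C_2 ≅ Z^12.

∂_1: C_1 → C_0 is given by ∂[p,q] = [q] − [p]. For instance
  ∂[3,4] = [4] − [3].
The 7×18 boundary matrix has rank 6 and Smith normal form diag(1,1,1,1,1,1).

The boundary map ∂_2: C_2 → C_1 acts by ∂[p,q,r] = [q,r] − [p,r] + [p,q]. For instance
  ∂[4,5,6] = [5,6] − [4,6] + [4,5],
  ∂[0,3,4] = [3,4] − [0,4] + [0,3].
As a 18×12 matrix over Z this has rank 12, with invariant factors (1,1,1,1,1,1,1,1,1,1,1,2).

Computing H_k = (kernel of ∂_k) / (image of ∂_{k+1}):

  H_0: rank C_0 − rank ∂_1 = 7 − 6 = 1, and the invariant factors of ∂_1 are all 1, so H_0 = Z.
  H_1: rank ker ∂_1 − rank ∂_2 = (18 − 6) − 12 = 0, and ∂_2 has invariant factor 2 > 1, so H_1 = Z/2.
  H_2: rank ker ∂_2 − rank ∂_3 = (12 − 12) − 0 = 0, and there is no ∂_3, so H_2 = 0.

As a check, the Euler characteristic is 7 − 18 + 12 = 1, which agrees with 1 − 0 + 0 = 1.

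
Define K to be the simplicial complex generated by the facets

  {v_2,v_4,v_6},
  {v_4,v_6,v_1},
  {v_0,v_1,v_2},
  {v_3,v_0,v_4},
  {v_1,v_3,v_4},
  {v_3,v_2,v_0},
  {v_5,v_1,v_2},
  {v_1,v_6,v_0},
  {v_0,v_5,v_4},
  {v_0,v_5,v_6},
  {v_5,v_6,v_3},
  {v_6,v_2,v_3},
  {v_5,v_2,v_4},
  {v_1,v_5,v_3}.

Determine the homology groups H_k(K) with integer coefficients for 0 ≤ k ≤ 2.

H_0 ≅ Z,  H_1 ≅ Z^2,  H_2 ≅ Z.

Order the vertices as v_0 < v_1 < v_2 < v_3 < v_4 < v_5 < v_6. Listing each simplex with vertices in this order, K has dimension 2 with simplices:

  0-simplices (7): [v_0], [v_1], [v_2], [v_3], [v_4], [v_5], [v_6]
  1-simplices (21): (21 of them)
  2-simplices (14): (14 of them)

so the chain groups are C_0 ≅ Z^7, C_1 ≅ Z^21, C_2 ≅ Z^14.

The boundary map ∂_1: C_1 → C_0 maps an edge to its endpoints' difference, ∂[p,q] = q − p. For instance
  ∂[v_3,v_6] = [v_6] − [v_3].
The 7×21 boundary matrix has rank 6 and Smith normal form diag(1,1,1,1,1,1).

The boundary map ∂_2: C_2 → C_1 maps a triangle to the signed sum of its edges. For instance
  ∂[v_0,v_2,v_3] = [v_2,v_3] − [v_0,v_3] + [v_0,v_2],
  ∂[v_0,v_5,v_6] = [v_5,v_6] − [v_0,v_6] + [v_0,v_5].
The resulting 21×14 matrix has rank 13, and its Smith normal form has invariant factors (1,1,1,1,1,1,1,1,1,1,1,1,1).

Reading off H_k = ker ∂_k / im ∂_{k+1}:

  H_0: rank C_0 − rank ∂_1 = 7 − 6 = 1, and the invariant factors of ∂_1 are all 1, so H_0 = Z.
  H_1: rank ker ∂_1 − rank ∂_2 = (21 − 6) − 13 = 2, and the invariant factors of ∂_2 are all 1, so H_1 = Z^2.
  H_2: rank ker ∂_2 − rank ∂_3 = (14 − 13) − 0 = 1, and there is no ∂_3, so H_2 = Z.

As a check, the Euler characteristic is 7 − 21 + 14 = 0, which agrees with 1 − 2 + 1 = 0.
(K is a triangulation of the torus T^2.)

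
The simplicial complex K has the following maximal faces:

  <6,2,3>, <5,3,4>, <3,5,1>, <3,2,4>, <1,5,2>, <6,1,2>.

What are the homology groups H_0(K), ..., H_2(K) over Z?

Order the vertices as 1 < 2 < 3 < 4 < 5 < 6. Listing each simplex with vertices in this order, K has dimension 2 with simplices:

  0-simplices (6): [1], [2], [3], [4], [5], [6]
  1-simplices (12): [1,2], [1,3], [1,5], [1,6], [2,3], [2,4], [2,5], [2,6], [3,4], [3,5], [3,6], [4,5]
  2-simplices (6): [1,2,5], [1,2,6], [1,3,5], [2,3,4], [2,3,6], [3,4,5]

giving chain groups C_0 ≅ Z^6, C_1 ≅ Z^12, C_2 ≅ Z^6.

The boundary map ∂_1: C_1 → C_0 sends each edge [p,q] (with p < q) to q − p.
As a 6×12 matrix over Z this has rank 5, with invariant factors (1,1,1,1,1).

∂_2: C_2 → C_1 sends each 2-simplex [p,q,r] to [q,r] − [p,r] + [p,q]. For instance
  ∂[1,2,6] = [2,6] − [1,6] + [1,2],
  ∂[3,4,5] = [4,5] − [3,5] + [3,4].
As a 12×6 matrix over Z this has rank 6, with invariant factors (1,1,1,1,1,1).

Computing H_k = (kernel of ∂_k) / (image of ∂_{k+1}):

  H_0: rank C_0 − rank ∂_1 = 6 − 5 = 1, and the invariant factors of ∂_1 are all 1, so H_0 = Z.
  H_1: rank ker ∂_1 − rank ∂_2 = (12 − 5) − 6 = 1, and the invariant factors of ∂_2 are all 1, so H_1 = Z.
  H_2: rank ker ∂_2 − rank ∂_3 = (6 − 6) − 0 = 0, and there is no ∂_3, so H_2 = 0.

As a check, the Euler characteristic is 6 − 12 + 6 = 0, which agrees with 1 − 1 + 0 = 0.
(K is a triangulation of the cylinder S^1 x I.)

H_0 = Z,  H_1 = Z,  H_2 = 0.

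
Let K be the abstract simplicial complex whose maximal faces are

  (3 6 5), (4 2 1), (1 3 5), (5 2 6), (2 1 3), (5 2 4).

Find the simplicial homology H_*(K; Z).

We work with the vertex ordering 1 < 2 < 3 < 4 < 5 < 6. The simplices of K, each written with vertices in increasing order, are:

  0-simplices (6): [1], [2], [3], [4], [5], [6]
  1-simplices (12): [1,2], [1,3], [1,4], [1,5], [2,3], [2,4], [2,5], [2,6], [3,5], [3,6], [4,5], [5,6]
  2-simplices (6): [1,2,3], [1,2,4], [1,3,5], [2,4,5], [2,5,6], [3,5,6]

Hence C_0 ≅ Z^6, C_1 ≅ Z^12, C_2 ≅ Z^6.

∂_1: C_1 → C_0 maps an edge to its endpoints' difference, ∂[p,q] = q − p.
As a 6×12 matrix over Z this has rank 5, with invariant factors (1,1,1,1,1).

The boundary map ∂_2: C_2 → C_1 maps a triangle to the signed sum of its edges. For instance
  ∂[2,4,5] = [4,5] − [2,5] + [2,4],
  ∂[1,3,5] = [3,5] − [1,5] + [1,3].
As a 12×6 matrix over Z this has rank 6, with invariant factors (1,1,1,1,1,1).

Reading off H_k = ker ∂_k / im ∂_{k+1}:

  H_0: rank C_0 − rank ∂_1 = 6 − 5 = 1, and the invariant factors of ∂_1 are all 1, so H_0 ≅ Z.
  H_1: rank ker ∂_1 − rank ∂_2 = (12 − 5) − 6 = 1, and the invariant factors of ∂_2 are all 1, so H_1 ≅ Z.
  H_2: rank ker ∂_2 − rank ∂_3 = (6 − 6) − 0 = 0, and there is no ∂_3, so H_2 ≅ 0.

H_0 = Z,  H_1 = Z,  H_2 = 0.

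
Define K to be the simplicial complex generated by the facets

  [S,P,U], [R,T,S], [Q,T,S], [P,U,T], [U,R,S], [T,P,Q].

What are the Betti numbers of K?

b_0 = 1, b_1 = 1, b_2 = 0.

K has 6 vertices, 12 edges, 6 triangles.
rank ∂_0 = 0, rank ∂_1 = 5 ⇒ b_0 = 6 − 0 − 5 = 1; all invariant factors of ∂_1 are 1 so no torsion. So H_0 = Z.
rank ∂_1 = 5, rank ∂_2 = 6 ⇒ b_1 = 12 − 5 − 6 = 1; all invariant factors of ∂_2 are 1 so no torsion. So H_1 = Z.
rank ∂_2 = 6, rank ∂_3 = 0 ⇒ b_2 = 6 − 6 − 0 = 0. So H_2 = 0.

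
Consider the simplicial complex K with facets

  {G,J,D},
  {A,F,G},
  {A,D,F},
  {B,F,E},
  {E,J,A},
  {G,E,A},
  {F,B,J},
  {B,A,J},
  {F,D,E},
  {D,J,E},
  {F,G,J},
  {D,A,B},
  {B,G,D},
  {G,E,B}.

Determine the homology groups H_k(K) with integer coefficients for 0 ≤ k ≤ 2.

K has 7 vertices, 21 edges, 14 triangles.
rank ∂_0 = 0, rank ∂_1 = 6 ⇒ b_0 = 7 − 0 − 6 = 1; all invariant factors of ∂_1 are 1 so no torsion. So H_0 = Z.
rank ∂_1 = 6, rank ∂_2 = 13 ⇒ b_1 = 21 − 6 − 13 = 2; all invariant factors of ∂_2 are 1 so no torsion. So H_1 = Z^2.
rank ∂_2 = 13, rank ∂_3 = 0 ⇒ b_2 = 14 − 13 − 0 = 1. So H_2 = Z.

H_0 ≅ Z,  H_1 ≅ Z^2,  H_2 ≅ Z.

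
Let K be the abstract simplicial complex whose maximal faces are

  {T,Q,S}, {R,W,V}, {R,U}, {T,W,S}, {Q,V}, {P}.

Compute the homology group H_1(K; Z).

We work with the vertex ordering P < Q < R < S < T < U < V < W. The simplices of K, each written with vertices in increasing order, are:

  0-simplices (8): P, Q, R, S, T, U, V, W
  1-simplices (10): QS, QT, QV, RU, RV, RW, ST, SW, TW, VW
  2-simplices (3): QST, RVW, STW

giving chain groups C_0 ≅ Z^8, C_1 ≅ Z^10, C_2 ≅ Z^3.

∂_1: C_1 → C_0 sends each edge [p,q] (with p < q) to q − p.
As a 8×10 matrix over Z this has rank 6, with invariant factors (1,1,1,1,1,1).

The boundary map ∂_2: C_2 → C_1 maps a triangle to the signed sum of its edges. For instance
  ∂RVW = VW − RW + RV,
  ∂STW = TW − SW + ST.
The resulting 10×3 matrix has rank 3, and its Smith normal form has invariant factors (1,1,1).

Computing H_k = (kernel of ∂_k) / (image of ∂_{k+1}):

  H_1: rank ker ∂_1 − rank ∂_2 = (10 − 6) − 3 = 1, and the invariant factors of ∂_2 are all 1, so H_1 = Z.

H_1 = Z.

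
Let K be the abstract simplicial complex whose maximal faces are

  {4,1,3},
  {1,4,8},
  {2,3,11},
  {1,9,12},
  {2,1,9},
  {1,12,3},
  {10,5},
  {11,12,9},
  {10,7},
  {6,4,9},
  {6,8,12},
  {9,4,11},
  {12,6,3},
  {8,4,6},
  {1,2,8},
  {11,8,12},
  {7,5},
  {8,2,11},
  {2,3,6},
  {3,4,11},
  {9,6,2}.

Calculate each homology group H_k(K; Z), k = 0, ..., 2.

Fix the vertex order 1 < 2 < 3 < 4 < 5 < 6 < 7 < 8 < 9 < 10 < 11 < 12 and write every simplex with vertices in increasing order. Then dim K = 2 and the simplices of K are:

  0-simplices (12): [1], [2], [3], [4], [5], [6], [7], [8], [9], [10], [11], [12]
  1-simplices (30): (30 of them)
  2-simplices (18): (18 of them)

Hence C_0 ≅ Z^12, C_1 ≅ Z^30, C_2 ≅ Z^18.

The boundary map ∂_1: C_1 → C_0 is given by ∂[p,q] = [q] − [p]. For instance
  ∂[1,8] = [8] − [1].
This gives a 12×30 integer matrix of rank 10; reducing to Smith normal form yields diagonal entries (1,1,1,1,1,1,1,1,1,1).

Boundary ∂_2: C_2 → C_1 acts by ∂[p,q,r] = [q,r] − [p,r] + [p,q]. For instance
  ∂[4,6,9] = [6,9] − [4,9] + [4,6],
  ∂[9,11,12] = [11,12] − [9,12] + [9,11].
The 30×18 boundary matrix has rank 17 and Smith normal form diag(1,1,1,1,1,1,1,1,1,1,1,1,1,1,1,1,1).

Now H_k = ker ∂_k / im ∂_{k+1}, so:

  H_0: rank C_0 − rank ∂_1 = 12 − 10 = 2, and the invariant factors of ∂_1 are all 1, so H_0 ≅ Z^2.
  H_1: rank ker ∂_1 − rank ∂_2 = (30 − 10) − 17 = 3, and the invariant factors of ∂_2 are all 1, so H_1 ≅ Z^3.
  H_2: rank ker ∂_2 − rank ∂_3 = (18 − 17) − 0 = 1, and there is no ∂_3, so H_2 ≅ Z.

(K is a triangulation of the disjoint union of the circle S^1 and the torus T^2.)

H_0 ≅ Z^2,  H_1 ≅ Z^3,  H_2 ≅ Z.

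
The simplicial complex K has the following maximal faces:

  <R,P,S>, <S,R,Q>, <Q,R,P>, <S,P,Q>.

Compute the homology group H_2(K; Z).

H_2 ≅ Z.

Fix the vertex order P < Q < R < S and write every simplex with vertices in increasing order. Then dim K = 2 and the simplices of K are:

  0-simplices (4): P, Q, R, S
  1-simplices (6): PQ, PR, PS, QR, QS, RS
  2-simplices (4): PQR, PQS, PRS, QRS

giving chain groups C_0 ≅ Z^4, C_1 ≅ Z^6, C_2 ≅ Z^4.

The boundary map ∂_1: C_1 → C_0 maps an edge to its endpoints' difference, ∂[p,q] = q − p. For instance
  ∂RS = S − R.
The resulting 4×6 matrix has rank 3, and its Smith normal form has invariant factors (1,1,1).

∂_2: C_2 → C_1 sends each 2-simplex [p,q,r] to [q,r] − [p,r] + [p,q]. For instance
  ∂PRS = RS − PS + PR,
  ∂PQR = QR − PR + PQ.
The 6×4 boundary matrix has rank 3 and Smith normal form diag(1,1,1).

Reading off H_k = ker ∂_k / im ∂_{k+1}:

  H_2: rank ker ∂_2 − rank ∂_3 = (4 − 3) − 0 = 1, and there is no ∂_3, so H_2 = Z.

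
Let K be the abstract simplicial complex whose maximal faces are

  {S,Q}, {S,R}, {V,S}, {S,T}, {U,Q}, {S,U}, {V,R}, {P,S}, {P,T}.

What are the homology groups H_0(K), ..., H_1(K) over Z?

Fix the vertex order P < Q < R < S < T < U < V and write every simplex with vertices in increasing order. Then dim K = 1 and the simplices of K are:

  0-simplices (7): P, Q, R, S, T, U, V
  1-simplices (9): PS, PT, QS, QU, RS, RV, ST, SU, SV

so the chain groups are C_0 ≅ Z^7, C_1 ≅ Z^9.

The boundary map ∂_1: C_1 → C_0 maps an edge to its endpoints' difference, ∂[p,q] = q − p.
The 7×9 boundary matrix has rank 6 and Smith normal form diag(1,1,1,1,1,1).

Now H_k = ker ∂_k / im ∂_{k+1}, so:

  H_0: rank C_0 − rank ∂_1 = 7 − 6 = 1, and the invariant factors of ∂_1 are all 1, so H_0 = Z.
  H_1: rank ker ∂_1 − rank ∂_2 = (9 − 6) − 0 = 3, and there is no ∂_2, so H_1 = Z^3.

H_0 = Z,  H_1 = Z^3.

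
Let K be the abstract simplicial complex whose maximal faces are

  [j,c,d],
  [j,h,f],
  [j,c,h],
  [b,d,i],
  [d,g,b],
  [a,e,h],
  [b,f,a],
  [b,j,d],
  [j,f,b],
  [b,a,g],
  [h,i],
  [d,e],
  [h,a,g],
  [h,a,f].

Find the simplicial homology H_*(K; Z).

We work with the vertex ordering a < b < c < d < e < f < g < h < i < j. The simplices of K, each written with vertices in increasing order, are:

  0-simplices (10): a, b, c, d, e, f, g, h, i, j
  1-simplices (23): ab, ae, af, ag, ah, bd, bf, bg, bi, bj, cd, ch, cj, de, dg, di, dj, eh, fh, fj, gh, hi, hj
  2-simplices (12): abf, abg, aeh, afh, agh, bdg, bdi, bdj, bfj, cdj, chj, fhj

Hence C_0 ≅ Z^10, C_1 ≅ Z^23, C_2 ≅ Z^12.

The boundary map ∂_1: C_1 → C_0 sends each edge [p,q] (with p < q) to q − p. For instance
  ∂cj = j − c.
The 10×23 boundary matrix has rank 9 and Smith normal form diag(1,1,1,1,1,1,1,1,1).

Boundary ∂_2: C_2 → C_1 sends each 2-simplex [p,q,r] to [q,r] − [p,r] + [p,q]. For instance
  ∂chj = hj − cj + ch,
  ∂fhj = hj − fj + fh.
The resulting 23×12 matrix has rank 12, and its Smith normal form has invariant factors (1,1,1,1,1,1,1,1,1,1,1,1).

Computing H_k = (kernel of ∂_k) / (image of ∂_{k+1}):

  H_0: rank C_0 − rank ∂_1 = 10 − 9 = 1, and the invariant factors of ∂_1 are all 1, so H_0 ≅ Z.
  H_1: rank ker ∂_1 − rank ∂_2 = (23 − 9) − 12 = 2, and the invariant factors of ∂_2 are all 1, so H_1 ≅ Z^2.
  H_2: rank ker ∂_2 − rank ∂_3 = (12 − 12) − 0 = 0, and there is no ∂_3, so H_2 ≅ 0.

As a check, the Euler characteristic is 10 − 23 + 12 = -1, which agrees with 1 − 2 + 0 = -1.

H_0 = Z,  H_1 = Z^2,  H_2 = 0.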